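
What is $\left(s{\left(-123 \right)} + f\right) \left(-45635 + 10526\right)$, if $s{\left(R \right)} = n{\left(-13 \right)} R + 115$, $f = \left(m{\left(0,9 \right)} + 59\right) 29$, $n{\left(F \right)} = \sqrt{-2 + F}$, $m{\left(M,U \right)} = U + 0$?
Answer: $-73272483 + 4318407 i \sqrt{15} \approx -7.3272 \cdot 10^{7} + 1.6725 \cdot 10^{7} i$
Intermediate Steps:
$m{\left(M,U \right)} = U$
$f = 1972$ ($f = \left(9 + 59\right) 29 = 68 \cdot 29 = 1972$)
$s{\left(R \right)} = 115 + i R \sqrt{15}$ ($s{\left(R \right)} = \sqrt{-2 - 13} R + 115 = \sqrt{-15} R + 115 = i \sqrt{15} R + 115 = i R \sqrt{15} + 115 = 115 + i R \sqrt{15}$)
$\left(s{\left(-123 \right)} + f\right) \left(-45635 + 10526\right) = \left(\left(115 + i \left(-123\right) \sqrt{15}\right) + 1972\right) \left(-45635 + 10526\right) = \left(\left(115 - 123 i \sqrt{15}\right) + 1972\right) \left(-35109\right) = \left(2087 - 123 i \sqrt{15}\right) \left(-35109\right) = -73272483 + 4318407 i \sqrt{15}$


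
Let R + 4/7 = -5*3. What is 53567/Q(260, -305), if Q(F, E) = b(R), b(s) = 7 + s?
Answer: -374969/60 ≈ -6249.5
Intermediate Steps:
R = -109/7 (R = -4/7 - 5*3 = -4/7 - 15 = -109/7 ≈ -15.571)
Q(F, E) = -60/7 (Q(F, E) = 7 - 109/7 = -60/7)
53567/Q(260, -305) = 53567/(-60/7) = 53567*(-7/60) = -374969/60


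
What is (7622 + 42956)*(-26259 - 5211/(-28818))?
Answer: -2126317808571/1601 ≈ -1.3281e+9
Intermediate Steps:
(7622 + 42956)*(-26259 - 5211/(-28818)) = 50578*(-26259 - 5211*(-1/28818)) = 50578*(-26259 + 579/3202) = 50578*(-84080739/3202) = -2126317808571/1601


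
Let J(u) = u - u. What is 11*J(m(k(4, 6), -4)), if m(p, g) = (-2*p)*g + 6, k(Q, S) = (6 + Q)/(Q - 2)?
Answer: 0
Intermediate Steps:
k(Q, S) = (6 + Q)/(-2 + Q)
m(p, g) = 6 - 2*g*p (m(p, g) = -2*g*p + 6 = 6 - 2*g*p)
J(u) = 0
11*J(m(k(4, 6), -4)) = 11*0 = 0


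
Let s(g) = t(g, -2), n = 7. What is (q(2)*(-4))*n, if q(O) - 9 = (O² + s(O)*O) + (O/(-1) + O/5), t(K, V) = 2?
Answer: -2156/5 ≈ -431.20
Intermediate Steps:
s(g) = 2
q(O) = 9 + O² + 6*O/5 (q(O) = 9 + ((O² + 2*O) + (O/(-1) + O/5)) = 9 + ((O² + 2*O) + (O*(-1) + O*(⅕))) = 9 + ((O² + 2*O) + (-O + O/5)) = 9 + ((O² + 2*O) - 4*O/5) = 9 + (O² + 6*O/5) = 9 + O² + 6*O/5)
(q(2)*(-4))*n = ((9 + 2² + (6/5)*2)*(-4))*7 = ((9 + 4 + 12/5)*(-4))*7 = ((77/5)*(-4))*7 = -308/5*7 = -2156/5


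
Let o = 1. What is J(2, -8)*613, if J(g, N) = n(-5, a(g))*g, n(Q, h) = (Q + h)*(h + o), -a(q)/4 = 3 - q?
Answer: 33102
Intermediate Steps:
a(q) = -12 + 4*q (a(q) = -4*(3 - q) = -12 + 4*q)
n(Q, h) = (1 + h)*(Q + h) (n(Q, h) = (Q + h)*(h + 1) = (Q + h)*(1 + h) = (1 + h)*(Q + h))
J(g, N) = g*(43 + (-12 + 4*g)² - 16*g) (J(g, N) = (-5 + (-12 + 4*g) + (-12 + 4*g)² - 5*(-12 + 4*g))*g = (-5 + (-12 + 4*g) + (-12 + 4*g)² + (60 - 20*g))*g = (43 + (-12 + 4*g)² - 16*g)*g = g*(43 + (-12 + 4*g)² - 16*g))
J(2, -8)*613 = (2*(187 - 112*2 + 16*2²))*613 = (2*(187 - 224 + 16*4))*613 = (2*(187 - 224 + 64))*613 = (2*27)*613 = 54*613 = 33102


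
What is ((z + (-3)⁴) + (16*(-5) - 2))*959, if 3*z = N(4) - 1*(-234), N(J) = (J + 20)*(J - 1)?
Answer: 96859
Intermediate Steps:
N(J) = (-1 + J)*(20 + J) (N(J) = (20 + J)*(-1 + J) = (-1 + J)*(20 + J))
z = 102 (z = ((-20 + 4² + 19*4) - 1*(-234))/3 = ((-20 + 16 + 76) + 234)/3 = (72 + 234)/3 = (⅓)*306 = 102)
((z + (-3)⁴) + (16*(-5) - 2))*959 = ((102 + (-3)⁴) + (16*(-5) - 2))*959 = ((102 + 81) + (-80 - 2))*959 = (183 - 82)*959 = 101*959 = 96859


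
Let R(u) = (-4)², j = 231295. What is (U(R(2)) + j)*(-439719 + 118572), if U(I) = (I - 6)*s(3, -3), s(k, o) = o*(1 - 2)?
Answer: -74289329775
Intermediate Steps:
s(k, o) = -o (s(k, o) = o*(-1) = -o)
R(u) = 16
U(I) = -18 + 3*I (U(I) = (I - 6)*(-1*(-3)) = (-6 + I)*3 = -18 + 3*I)
(U(R(2)) + j)*(-439719 + 118572) = ((-18 + 3*16) + 231295)*(-439719 + 118572) = ((-18 + 48) + 231295)*(-321147) = (30 + 231295)*(-321147) = 231325*(-321147) = -74289329775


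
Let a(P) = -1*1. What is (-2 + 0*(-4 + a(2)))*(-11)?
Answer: 22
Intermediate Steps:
a(P) = -1
(-2 + 0*(-4 + a(2)))*(-11) = (-2 + 0*(-4 - 1))*(-11) = (-2 + 0*(-5))*(-11) = (-2 + 0)*(-11) = -2*(-11) = 22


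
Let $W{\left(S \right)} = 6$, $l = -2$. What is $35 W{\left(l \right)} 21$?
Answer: $4410$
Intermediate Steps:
$35 W{\left(l \right)} 21 = 35 \cdot 6 \cdot 21 = 210 \cdot 21 = 4410$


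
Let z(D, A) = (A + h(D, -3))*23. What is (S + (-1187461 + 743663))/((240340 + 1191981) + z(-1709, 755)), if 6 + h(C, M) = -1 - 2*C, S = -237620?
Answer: -681418/1528139 ≈ -0.44591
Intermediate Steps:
h(C, M) = -7 - 2*C (h(C, M) = -6 + (-1 - 2*C) = -7 - 2*C)
z(D, A) = -161 - 46*D + 23*A (z(D, A) = (A + (-7 - 2*D))*23 = (-7 + A - 2*D)*23 = -161 - 46*D + 23*A)
(S + (-1187461 + 743663))/((240340 + 1191981) + z(-1709, 755)) = (-237620 + (-1187461 + 743663))/((240340 + 1191981) + (-161 - 46*(-1709) + 23*755)) = (-237620 - 443798)/(1432321 + (-161 + 78614 + 17365)) = -681418/(1432321 + 95818) = -681418/1528139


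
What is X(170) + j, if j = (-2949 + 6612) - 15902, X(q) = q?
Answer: -12069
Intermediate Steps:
j = -12239 (j = 3663 - 15902 = -12239)
X(170) + j = 170 - 12239 = -12069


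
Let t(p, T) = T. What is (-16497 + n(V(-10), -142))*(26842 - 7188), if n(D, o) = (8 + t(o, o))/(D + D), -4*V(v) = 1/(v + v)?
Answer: -429577478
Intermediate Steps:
V(v) = -1/(8*v) (V(v) = -1/(4*(v + v)) = -1/(2*v)/4 = -1/(8*v))
n(D, o) = (8 + o)/(2*D) (n(D, o) = (8 + o)/(D + D) = (8 + o)/((2*D)) = (8 + o)*(1/(2*D)) = (8 + o)/(2*D))
(-16497 + n(V(-10), -142))*(26842 - 7188) = (-16497 + (8 - 142)/(2*((-⅛/(-10)))))*(26842 - 7188) = (-16497 + (½)*(-134)/(-⅛*(-⅒)))*19654 = (-16497 + (½)*(-134)/(1/80))*19654 = (-16497 + (½)*80*(-134))*19654 = (-16497 - 5360)*19654 = -21857*19654 = -429577478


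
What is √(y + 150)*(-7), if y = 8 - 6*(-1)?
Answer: -14*√41 ≈ -89.644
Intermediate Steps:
y = 14 (y = 8 + 6 = 14)
√(y + 150)*(-7) = √(14 + 150)*(-7) = √164*(-7) = (2*√41)*(-7) = -14*√41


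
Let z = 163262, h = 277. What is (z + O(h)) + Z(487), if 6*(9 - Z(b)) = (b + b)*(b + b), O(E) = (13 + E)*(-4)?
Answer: 11995/3 ≈ 3998.3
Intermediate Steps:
O(E) = -52 - 4*E
Z(b) = 9 - 2*b²/3 (Z(b) = 9 - (b + b)*(b + b)/6 = 9 - 2*b*2*b/6 = 9 - 2*b²/3)
(z + O(h)) + Z(487) = (163262 + (-52 - 4*277)) + (9 - ⅔*487²) = (163262 + (-52 - 1108)) + (9 - ⅔*237169) = (163262 - 1160) + (9 - 474338/3) = 162102 - 474311/3 = 11995/3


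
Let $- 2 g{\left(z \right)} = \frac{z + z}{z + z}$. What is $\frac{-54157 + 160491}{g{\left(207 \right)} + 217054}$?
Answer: $\frac{212668}{434107} \approx 0.4899$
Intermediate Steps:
$g{\left(z \right)} = - \frac{1}{2}$ ($g{\left(z \right)} = - \frac{\left(z + z\right) \frac{1}{z + z}}{2} = - \frac{2 z \frac{1}{2 z}}{2} = \left(- \frac{1}{2}\right) 1 = - \frac{1}{2}$)
$\frac{-54157 + 160491}{g{\left(207 \right)} + 217054} = \frac{-54157 + 160491}{- \frac{1}{2} + 217054} = \frac{106334}{\frac{434107}{2}} = 106334 \cdot \frac{2}{434107} = \frac{212668}{434107}$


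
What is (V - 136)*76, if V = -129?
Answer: -20140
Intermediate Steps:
(V - 136)*76 = (-129 - 136)*76 = -265*76 = -20140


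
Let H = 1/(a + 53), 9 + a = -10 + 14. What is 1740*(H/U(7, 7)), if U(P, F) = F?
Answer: 145/28 ≈ 5.1786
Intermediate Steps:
a = -5 (a = -9 + (-10 + 14) = -9 + 4 = -5)
H = 1/48 (H = 1/(-5 + 53) = 1/48 ≈ 0.020833)
1740*(H/U(7, 7)) = 1740*((1/48)/7) = 1740*((1/48)*(⅐)) = 1740*(1/336) = 145/28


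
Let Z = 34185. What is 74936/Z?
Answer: 74936/34185 ≈ 2.1921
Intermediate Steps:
74936/Z = 74936/34185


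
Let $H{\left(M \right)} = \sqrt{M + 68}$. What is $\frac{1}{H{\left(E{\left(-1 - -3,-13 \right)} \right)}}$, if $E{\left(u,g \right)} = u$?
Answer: $\frac{\sqrt{70}}{70} \approx 0.11952$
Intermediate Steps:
$H{\left(M \right)} = \sqrt{68 + M}$
$\frac{1}{H{\left(E{\left(-1 - -3,-13 \right)} \right)}} = \frac{1}{\sqrt{68 - -2}} = \frac{1}{\sqrt{68 + \left(-1 + 3\right)}} = \frac{1}{\sqrt{68 + 2}} = \frac{1}{\sqrt{70}} = \frac{\sqrt{70}}{70}$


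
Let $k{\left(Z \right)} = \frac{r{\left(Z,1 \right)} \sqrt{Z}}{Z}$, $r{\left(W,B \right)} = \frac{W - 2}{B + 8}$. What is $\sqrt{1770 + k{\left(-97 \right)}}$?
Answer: $\frac{\sqrt{16653930 + 1067 i \sqrt{97}}}{97} \approx 42.071 + 0.013274 i$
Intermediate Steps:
$r{\left(W,B \right)} = \frac{-2 + W}{8 + B}$
$k{\left(Z \right)} = \frac{- \frac{2}{9} + \frac{Z}{9}}{\sqrt{Z}}$ ($k{\left(Z \right)} = \frac{\frac{-2 + Z}{8 + 1} \sqrt{Z}}{Z} = \frac{\frac{-2 + Z}{9} \sqrt{Z}}{Z} = \frac{\left(- \frac{2}{9} + \frac{Z}{9}\right) \sqrt{Z}}{Z} = \frac{\sqrt{Z} \left(- \frac{2}{9} + \frac{Z}{9}\right)}{Z} = \frac{- \frac{2}{9} + \frac{Z}{9}}{\sqrt{Z}}$)
$\sqrt{1770 + k{\left(-97 \right)}} = \sqrt{1770 + \frac{-2 - 97}{9 i \sqrt{97}}} = \sqrt{1770 + \frac{1}{9} \left(- \frac{i \sqrt{97}}{97}\right) \left(-99\right)} = \sqrt{1770 + \frac{11 i \sqrt{97}}{97}}$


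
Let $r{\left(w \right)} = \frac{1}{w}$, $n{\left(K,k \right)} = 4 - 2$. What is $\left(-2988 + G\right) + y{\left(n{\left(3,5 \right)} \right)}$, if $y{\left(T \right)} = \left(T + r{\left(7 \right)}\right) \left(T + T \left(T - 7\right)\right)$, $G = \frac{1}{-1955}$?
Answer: $- \frac{41125387}{13685} \approx -3005.1$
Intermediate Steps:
$n{\left(K,k \right)} = 2$ ($n{\left(K,k \right)} = 4 - 2 = 2$)
$G = - \frac{1}{1955} \approx -0.00051151$
$y{\left(T \right)} = \left(\frac{1}{7} + T\right) \left(T + T \left(-7 + T\right)\right)$ ($y{\left(T \right)} = \left(T + \frac{1}{7}\right) \left(T + T \left(T - 7\right)\right) = \left(T + \frac{1}{7}\right) \left(T + T \left(-7 + T\right)\right) = \left(\frac{1}{7} + T\right) \left(T + T \left(-7 + T\right)\right)$)
$\left(-2988 + G\right) + y{\left(n{\left(3,5 \right)} \right)} = \left(-2988 - \frac{1}{1955}\right) + \frac{1}{7} \cdot 2 \left(-6 - 82 + 7 \cdot 2^{2}\right) = - \frac{5841541}{1955} + \frac{1}{7} \cdot 2 \left(-6 - 82 + 7 \cdot 4\right) = - \frac{5841541}{1955} + \frac{1}{7} \cdot 2 \left(-6 - 82 + 28\right) = - \frac{5841541}{1955} + \frac{1}{7} \cdot 2 \left(-60\right) = - \frac{5841541}{1955} - \frac{120}{7} = - \frac{41125387}{13685}$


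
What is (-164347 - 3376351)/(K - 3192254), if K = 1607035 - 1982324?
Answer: 505814/509649 ≈ 0.99248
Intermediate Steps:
K = -375289
(-164347 - 3376351)/(K - 3192254) = (-164347 - 3376351)/(-375289 - 3192254) = -3540698/(-3567543) = -3540698*(-1/3567543) = 505814/509649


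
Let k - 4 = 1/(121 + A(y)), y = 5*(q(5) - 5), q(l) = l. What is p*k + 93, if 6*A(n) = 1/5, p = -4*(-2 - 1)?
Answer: 512331/3631 ≈ 141.10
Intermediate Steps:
p = 12 (p = -4*(-3) = 12)
y = 0 (y = 5*(5 - 5) = 5*0 = 0)
A(n) = 1/30 (A(n) = (⅙)/5 = (⅙)*(⅕) = 1/30)
k = 14554/3631 (k = 4 + 1/(121 + 1/30) = 4 + 1/(3631/30) = 4 + 30/3631 = 14554/3631 ≈ 4.0083)
p*k + 93 = 12*(14554/3631) + 93 = 174648/3631 + 93 = 512331/3631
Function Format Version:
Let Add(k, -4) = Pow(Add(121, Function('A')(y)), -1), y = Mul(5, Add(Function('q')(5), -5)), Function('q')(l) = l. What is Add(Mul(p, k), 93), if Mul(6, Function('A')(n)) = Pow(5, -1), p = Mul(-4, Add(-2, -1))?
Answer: Rational(512331, 3631) ≈ 141.10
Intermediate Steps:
p = 12 (p = Mul(-4, -3) = 12)
y = 0 (y = Mul(5, Add(5, -5)) = Mul(5, 0) = 0)
Function('A')(n) = Rational(1, 30) (Function('A')(n) = Mul(Rational(1, 6), Pow(5, -1)) = Mul(Rational(1, 6), Rational(1, 5)) = Rational(1, 30))
k = Rational(14554, 3631) (k = Add(4, Pow(Add(121, Rational(1, 30)), -1)) = Add(4, Pow(Rational(3631, 30), -1)) = Add(4, Rational(30, 3631)) = Rational(14554, 3631) ≈ 4.0083)
Add(Mul(p, k), 93) = Add(Mul(12, Rational(14554, 3631)), 93) = Add(Rational(174648, 3631), 93) = Rational(512331, 3631)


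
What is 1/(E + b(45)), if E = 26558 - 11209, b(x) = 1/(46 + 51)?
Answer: 97/1488854 ≈ 6.5151e-5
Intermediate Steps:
b(x) = 1/97
E = 15349
1/(E + b(45)) = 1/(15349 + 1/97) = 1/(1488854/97) = 97/1488854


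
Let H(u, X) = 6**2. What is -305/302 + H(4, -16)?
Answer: 10567/302 ≈ 34.990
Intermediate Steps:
H(u, X) = 36
-305/302 + H(4, -16) = -305/302 + 36 = 10567/302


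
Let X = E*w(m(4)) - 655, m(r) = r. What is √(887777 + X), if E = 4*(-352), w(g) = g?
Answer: √881490 ≈ 938.88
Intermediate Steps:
E = -1408
X = -6287 (X = -1408*4 - 655 = -5632 - 655 = -6287)
√(887777 + X) = √(887777 - 6287) = √881490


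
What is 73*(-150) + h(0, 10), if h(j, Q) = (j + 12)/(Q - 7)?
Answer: -10946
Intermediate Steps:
h(j, Q) = (12 + j)/(-7 + Q)
73*(-150) + h(0, 10) = 73*(-150) + (12 + 0)/(-7 + 10) = -10950 + 12/3 = -10950 + (⅓)*12 = -10950 + 4 = -10946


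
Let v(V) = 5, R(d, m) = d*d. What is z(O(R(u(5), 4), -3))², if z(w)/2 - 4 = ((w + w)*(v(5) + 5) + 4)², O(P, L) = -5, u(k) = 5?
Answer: 340033600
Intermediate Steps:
R(d, m) = d²
z(w) = 8 + 2*(4 + 20*w)² (z(w) = 8 + 2*((w + w)*(5 + 5) + 4)² = 8 + 2*((2*w)*10 + 4)² = 8 + 2*(20*w + 4)² = 8 + 2*(4 + 20*w)²)
z(O(R(u(5), 4), -3))² = (40 + 320*(-5) + 800*(-5)²)² = (40 - 1600 + 800*25)² = (40 - 1600 + 20000)² = 18440² = 340033600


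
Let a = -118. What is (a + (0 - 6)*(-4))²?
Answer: 8836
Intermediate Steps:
(a + (0 - 6)*(-4))² = (-118 + (0 - 6)*(-4))² = (-118 - 6*(-4))² = (-118 + 24)² = (-94)² = 8836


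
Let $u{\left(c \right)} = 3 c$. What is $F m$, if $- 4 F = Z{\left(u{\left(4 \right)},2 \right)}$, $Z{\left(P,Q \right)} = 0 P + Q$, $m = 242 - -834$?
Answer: $-538$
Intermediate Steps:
$m = 1076$ ($m = 242 + 834 = 1076$)
$Z{\left(P,Q \right)} = Q$ ($Z{\left(P,Q \right)} = 0 + Q = Q$)
$F = - \frac{1}{2}$ ($F = \left(- \frac{1}{4}\right) 2 = - \frac{1}{2} \approx -0.5$)
$F m = \left(- \frac{1}{2}\right) 1076 = -538$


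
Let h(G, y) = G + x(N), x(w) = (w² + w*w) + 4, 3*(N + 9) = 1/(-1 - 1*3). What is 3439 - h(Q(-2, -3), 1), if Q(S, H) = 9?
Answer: 234791/72 ≈ 3261.0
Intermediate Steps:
N = -109/12 (N = -9 + 1/(3*(-1 - 1*3)) = -9 + 1/(3*(-1 - 3)) = -9 + (⅓)/(-4) = -9 + (⅓)*(-¼) = -9 - 1/12 = -109/12 ≈ -9.0833)
x(w) = 4 + 2*w² (x(w) = (w² + w²) + 4 = 2*w² + 4 = 4 + 2*w²)
h(G, y) = 12169/72 + G (h(G, y) = G + (4 + 2*(-109/12)²) = G + (4 + 2*(11881/144)) = G + (4 + 11881/72) = G + 12169/72 = 12169/72 + G)
3439 - h(Q(-2, -3), 1) = 3439 - (12169/72 + 9) = 3439 - 1*12817/72 = 3439 - 12817/72 = 234791/72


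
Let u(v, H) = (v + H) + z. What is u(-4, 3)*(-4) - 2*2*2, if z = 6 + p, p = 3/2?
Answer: -34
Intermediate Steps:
p = 3/2 (p = 3*(1/2) = 3/2 ≈ 1.5000)
z = 15/2 (z = 6 + 3/2 = 15/2 ≈ 7.5000)
u(v, H) = 15/2 + H + v (u(v, H) = (v + H) + 15/2 = (H + v) + 15/2 = 15/2 + H + v)
u(-4, 3)*(-4) - 2*2*2 = (15/2 + 3 - 4)*(-4) - 2*2*2 = (13/2)*(-4) - 4*2 = -26 - 8 = -34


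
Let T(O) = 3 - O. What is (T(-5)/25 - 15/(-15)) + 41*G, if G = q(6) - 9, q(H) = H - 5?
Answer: -8167/25 ≈ -326.68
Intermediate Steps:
q(H) = -5 + H
G = -8 (G = (-5 + 6) - 9 = 1 - 9 = -8)
(T(-5)/25 - 15/(-15)) + 41*G = ((3 - 1*(-5))/25 - 15/(-15)) + 41*(-8) = ((3 + 5)*(1/25) - 15*(-1/15)) - 328 = (8*(1/25) + 1) - 328 = (8/25 + 1) - 328 = 33/25 - 328 = -8167/25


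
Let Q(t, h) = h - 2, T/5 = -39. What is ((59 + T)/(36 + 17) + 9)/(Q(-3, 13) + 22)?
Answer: 31/159 ≈ 0.19497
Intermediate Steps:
T = -195 (T = 5*(-39) = -195)
Q(t, h) = -2 + h
((59 + T)/(36 + 17) + 9)/(Q(-3, 13) + 22) = ((59 - 195)/(36 + 17) + 9)/((-2 + 13) + 22) = (-136/53 + 9)/(11 + 22) = (-136*1/53 + 9)/33 = (-136/53 + 9)/33 = (1/33)*(341/53) = 31/159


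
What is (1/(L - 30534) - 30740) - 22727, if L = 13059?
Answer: -934335826/17475 ≈ -53467.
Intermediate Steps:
(1/(L - 30534) - 30740) - 22727 = (1/(13059 - 30534) - 30740) - 22727 = (1/(-17475) - 30740) - 22727 = (-1/17475 - 30740) - 22727 = -537181501/17475 - 22727 = -934335826/17475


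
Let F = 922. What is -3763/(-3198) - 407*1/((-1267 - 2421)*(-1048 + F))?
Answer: 291219893/247678704 ≈ 1.1758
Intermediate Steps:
-3763/(-3198) - 407*1/((-1267 - 2421)*(-1048 + F)) = -3763/(-3198) - 407*1/((-1267 - 2421)*(-1048 + 922)) = -3763*(-1/3198) - 407/((-126*(-3688))) = 3763/3198 - 407/464688 = 291219893/247678704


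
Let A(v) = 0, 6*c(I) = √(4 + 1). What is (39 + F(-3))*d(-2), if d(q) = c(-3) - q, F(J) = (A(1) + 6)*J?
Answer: 42 + 7*√5/2 ≈ 49.826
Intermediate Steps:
c(I) = √5/6 (c(I) = √(4 + 1)/6 = √5/6)
F(J) = 6*J (F(J) = (0 + 6)*J = 6*J)
d(q) = -q + √5/6 (d(q) = √5/6 - q = -q + √5/6)
(39 + F(-3))*d(-2) = (39 + 6*(-3))*(-1*(-2) + √5/6) = (39 - 18)*(2 + √5/6) = 21*(2 + √5/6) = 42 + 7*√5/2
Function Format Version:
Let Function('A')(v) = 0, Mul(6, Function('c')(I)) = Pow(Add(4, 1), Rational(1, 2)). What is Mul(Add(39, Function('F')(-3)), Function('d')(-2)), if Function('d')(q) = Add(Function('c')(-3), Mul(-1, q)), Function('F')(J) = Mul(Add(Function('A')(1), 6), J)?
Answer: Add(42, Mul(Rational(7, 2), Pow(5, Rational(1, 2)))) ≈ 49.826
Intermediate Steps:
Function('c')(I) = Mul(Rational(1, 6), Pow(5, Rational(1, 2))) (Function('c')(I) = Mul(Rational(1, 6), Pow(Add(4, 1), Rational(1, 2))) = Mul(Rational(1, 6), Pow(5, Rational(1, 2))))
Function('F')(J) = Mul(6, J) (Function('F')(J) = Mul(Add(0, 6), J) = Mul(6, J))
Function('d')(q) = Add(Mul(-1, q), Mul(Rational(1, 6), Pow(5, Rational(1, 2)))) (Function('d')(q) = Add(Mul(Rational(1, 6), Pow(5, Rational(1, 2))), Mul(-1, q)) = Add(Mul(-1, q), Mul(Rational(1, 6), Pow(5, Rational(1, 2)))))
Mul(Add(39, Function('F')(-3)), Function('d')(-2)) = Mul(Add(39, Mul(6, -3)), Add(Mul(-1, -2), Mul(Rational(1, 6), Pow(5, Rational(1, 2))))) = Mul(Add(39, -18), Add(2, Mul(Rational(1, 6), Pow(5, Rational(1, 2))))) = Mul(21, Add(2, Mul(Rational(1, 6), Pow(5, Rational(1, 2))))) = Add(42, Mul(Rational(7, 2), Pow(5, Rational(1, 2))))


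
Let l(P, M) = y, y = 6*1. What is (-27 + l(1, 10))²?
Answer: 441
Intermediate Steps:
y = 6
l(P, M) = 6
(-27 + l(1, 10))² = (-27 + 6)² = (-21)² = 441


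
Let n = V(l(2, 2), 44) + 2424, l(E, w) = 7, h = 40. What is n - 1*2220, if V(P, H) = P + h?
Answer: 251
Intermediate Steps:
V(P, H) = 40 + P (V(P, H) = P + 40 = 40 + P)
n = 2471 (n = (40 + 7) + 2424 = 47 + 2424 = 2471)
n - 1*2220 = 2471 - 1*2220 = 2471 - 2220 = 251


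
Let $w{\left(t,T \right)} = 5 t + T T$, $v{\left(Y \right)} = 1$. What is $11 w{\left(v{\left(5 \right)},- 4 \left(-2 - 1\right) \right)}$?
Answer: $1639$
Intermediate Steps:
$w{\left(t,T \right)} = T^{2} + 5 t$ ($w{\left(t,T \right)} = 5 t + T^{2} = T^{2} + 5 t$)
$11 w{\left(v{\left(5 \right)},- 4 \left(-2 - 1\right) \right)} = 11 \left(\left(- 4 \left(-2 - 1\right)\right)^{2} + 5 \cdot 1\right) = 11 \left(\left(\left(-4\right) \left(-3\right)\right)^{2} + 5\right) = 11 \left(12^{2} + 5\right) = 11 \left(144 + 5\right) = 11 \cdot 149 = 1639$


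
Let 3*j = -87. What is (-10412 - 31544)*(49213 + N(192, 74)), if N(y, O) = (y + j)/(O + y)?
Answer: -274619242938/133 ≈ -2.0648e+9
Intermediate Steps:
j = -29 (j = (1/3)*(-87) = -29)
N(y, O) = (-29 + y)/(O + y) (N(y, O) = (y - 29)/(O + y) = (-29 + y)/(O + y))
(-10412 - 31544)*(49213 + N(192, 74)) = (-10412 - 31544)*(49213 + (-29 + 192)/(74 + 192)) = -41956*(49213 + 163/266) = -41956*13090821/266 = -274619242938/133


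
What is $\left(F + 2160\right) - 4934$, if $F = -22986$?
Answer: $-25760$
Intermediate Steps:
$\left(F + 2160\right) - 4934 = \left(-22986 + 2160\right) - 4934 = -20826 - 4934 = -25760$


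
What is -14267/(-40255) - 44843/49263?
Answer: -1102319744/1983082065 ≈ -0.55586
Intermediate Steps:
-14267/(-40255) - 44843/49263 = -14267*(-1/40255) - 44843*1/49263 = 14267/40255 - 44843/49263 = -1102319744/1983082065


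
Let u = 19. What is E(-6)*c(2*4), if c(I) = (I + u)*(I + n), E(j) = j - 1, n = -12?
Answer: 756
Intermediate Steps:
E(j) = -1 + j
c(I) = (-12 + I)*(19 + I) (c(I) = (I + 19)*(I - 12) = (19 + I)*(-12 + I) = (-12 + I)*(19 + I))
E(-6)*c(2*4) = (-1 - 6)*(-228 + (2*4)**2 + 7*(2*4)) = -7*(-228 + 8**2 + 7*8) = -7*(-228 + 64 + 56) = -7*(-108) = 756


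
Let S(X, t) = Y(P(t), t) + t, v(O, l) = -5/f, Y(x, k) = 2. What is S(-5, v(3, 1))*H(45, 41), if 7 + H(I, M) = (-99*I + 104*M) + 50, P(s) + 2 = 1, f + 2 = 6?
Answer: -111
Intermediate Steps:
f = 4 (f = -2 + 6 = 4)
P(s) = -1 (P(s) = -2 + 1 = -1)
H(I, M) = 43 - 99*I + 104*M (H(I, M) = -7 + ((-99*I + 104*M) + 50) = -7 + (50 - 99*I + 104*M) = 43 - 99*I + 104*M)
v(O, l) = -5/4
S(X, t) = 2 + t
S(-5, v(3, 1))*H(45, 41) = (2 - 5/4)*(43 - 99*45 + 104*41) = 3*(43 - 4455 + 4264)/4 = (3/4)*(-148) = -111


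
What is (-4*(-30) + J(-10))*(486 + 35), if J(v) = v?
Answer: 57310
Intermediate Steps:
(-4*(-30) + J(-10))*(486 + 35) = (-4*(-30) - 10)*(486 + 35) = (120 - 10)*521 = 110*521 = 57310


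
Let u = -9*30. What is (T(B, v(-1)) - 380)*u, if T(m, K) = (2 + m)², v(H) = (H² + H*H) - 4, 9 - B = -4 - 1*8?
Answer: -40230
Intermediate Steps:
B = 21 (B = 9 - (-4 - 1*8) = 9 - (-4 - 8) = 9 - 1*(-12) = 9 + 12 = 21)
v(H) = -4 + 2*H² (v(H) = (H² + H²) - 4 = 2*H² - 4 = -4 + 2*H²)
u = -270
(T(B, v(-1)) - 380)*u = ((2 + 21)² - 380)*(-270) = (23² - 380)*(-270) = (529 - 380)*(-270) = 149*(-270) = -40230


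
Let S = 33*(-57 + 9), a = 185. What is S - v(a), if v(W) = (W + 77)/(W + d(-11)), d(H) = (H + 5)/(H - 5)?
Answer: -2351168/1483 ≈ -1585.4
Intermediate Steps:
S = -1584 (S = 33*(-48) = -1584)
d(H) = (5 + H)/(-5 + H)
v(W) = (77 + W)/(3/8 + W) (v(W) = (W + 77)/(W + (5 - 11)/(-5 - 11)) = (77 + W)/(W - 6/(-16)) = (77 + W)/(W - 1/16*(-6)) = (77 + W)/(W + 3/8) = (77 + W)/(3/8 + W))
S - v(a) = -1584 - 8*(77 + 185)/(3 + 8*185) = -1584 - 8*262/(3 + 1480) = -1584 - 8*262/1483 = -1584 - 1*2096/1483 = -1584 - 2096/1483 = -2351168/1483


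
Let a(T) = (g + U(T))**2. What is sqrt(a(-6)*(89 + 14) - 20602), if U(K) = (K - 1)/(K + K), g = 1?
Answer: I*sqrt(2929505)/12 ≈ 142.63*I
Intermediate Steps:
U(K) = (-1 + K)/(2*K) (U(K) = (-1 + K)/((2*K)) = (-1 + K)*(1/(2*K)) = (-1 + K)/(2*K))
a(T) = (1 + (-1 + T)/(2*T))**2
sqrt(a(-6)*(89 + 14) - 20602) = sqrt(((1/4)*(-1 + 3*(-6))**2/(-6)**2)*(89 + 14) - 20602) = sqrt(((1/4)*(1/36)*(-1 - 18)**2)*103 - 20602) = sqrt(((1/4)*(1/36)*(-19)**2)*103 - 20602) = sqrt(((1/4)*(1/36)*361)*103 - 20602) = sqrt((361/144)*103 - 20602) = sqrt(37183/144 - 20602) = sqrt(-2929505/144) = I*sqrt(2929505)/12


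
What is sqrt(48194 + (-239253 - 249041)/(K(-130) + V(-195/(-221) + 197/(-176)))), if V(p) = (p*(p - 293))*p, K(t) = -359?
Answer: 3*sqrt(556192593040135350629203801090)/10056697315757 ≈ 222.47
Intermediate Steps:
V(p) = p**2*(-293 + p) (V(p) = (p*(-293 + p))*p = p**2*(-293 + p))
sqrt(48194 + (-239253 - 249041)/(K(-130) + V(-195/(-221) + 197/(-176)))) = sqrt(48194 + (-239253 - 249041)/(-359 + (-195/(-221) + 197/(-176))**2*(-293 + (-195/(-221) + 197/(-176))))) = sqrt(48194 - 488294/(-359 + (-195*(-1/221) + 197*(-1/176))**2*(-293 + (-195*(-1/221) + 197*(-1/176))))) = sqrt(48194 - 488294/(-359 + (15/17 - 197/176)**2*(-293 + (15/17 - 197/176)))) = sqrt(48194 - 488294/(-359 + (-709/2992)**2*(-293 - 709/2992))) = sqrt(48194 - 488294/(-359 + (502681/8952064)*(-877365/2992))) = sqrt(48194 - 488294/(-359 - 441034715565/26784575488)) = sqrt(48194 - 488294/(-10056697315757/26784575488)) = sqrt(48194 - 488294*(-26784575488/10056697315757)) = sqrt(48194 + 13078747503337472/10056697315757) = sqrt(497751217938930330/10056697315757) = 3*sqrt(556192593040135350629203801090)/10056697315757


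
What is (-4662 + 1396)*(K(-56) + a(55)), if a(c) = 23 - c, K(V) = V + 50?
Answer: 124108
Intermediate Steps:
K(V) = 50 + V
(-4662 + 1396)*(K(-56) + a(55)) = (-4662 + 1396)*((50 - 56) + (23 - 1*55)) = -3266*(-6 + (23 - 55)) = -3266*(-6 - 32) = -3266*(-38) = 124108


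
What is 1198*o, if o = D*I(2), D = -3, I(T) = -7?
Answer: 25158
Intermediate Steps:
o = 21 (o = -3*(-7) = 21)
1198*o = 1198*21 = 25158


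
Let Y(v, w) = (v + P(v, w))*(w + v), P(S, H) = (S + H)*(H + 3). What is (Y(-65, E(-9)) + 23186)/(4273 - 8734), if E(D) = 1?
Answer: -43730/4461 ≈ -9.8027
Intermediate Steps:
P(S, H) = (3 + H)*(H + S) (P(S, H) = (H + S)*(3 + H) = (3 + H)*(H + S))
Y(v, w) = (v + w)*(w² + 3*w + 4*v + v*w) (Y(v, w) = (v + (w² + 3*w + 3*v + w*v))*(w + v) = (v + (w² + 3*w + 3*v + v*w))*(v + w) = (v + (w² + 3*v + 3*w + v*w))*(v + w) = (w² + 3*w + 4*v + v*w)*(v + w) = (v + w)*(w² + 3*w + 4*v + v*w))
(Y(-65, E(-9)) + 23186)/(4273 - 8734) = ((1³ + 3*1² + 4*(-65)² + 1*(-65)² + 2*(-65)*1² + 7*(-65)*1) + 23186)/(4273 - 8734) = ((1 + 3*1 + 4*4225 + 1*4225 + 2*(-65)*1 - 455) + 23186)/(-4461) = ((1 + 3 + 16900 + 4225 - 130 - 455) + 23186)*(-1/4461) = (20544 + 23186)*(-1/4461) = 43730*(-1/4461) = -43730/4461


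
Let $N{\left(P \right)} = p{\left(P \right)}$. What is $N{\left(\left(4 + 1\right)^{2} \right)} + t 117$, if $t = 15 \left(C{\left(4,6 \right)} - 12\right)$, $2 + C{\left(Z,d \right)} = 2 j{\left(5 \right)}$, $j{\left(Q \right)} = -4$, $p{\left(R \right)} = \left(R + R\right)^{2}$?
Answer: $-36110$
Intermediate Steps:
$p{\left(R \right)} = 4 R^{2}$ ($p{\left(R \right)} = \left(2 R\right)^{2} = 4 R^{2}$)
$C{\left(Z,d \right)} = -10$ ($C{\left(Z,d \right)} = -2 + 2 \left(-4\right) = -2 - 8 = -10$)
$N{\left(P \right)} = 4 P^{2}$
$t = -330$ ($t = 15 \left(-10 - 12\right) = 15 \left(-22\right) = -330$)
$N{\left(\left(4 + 1\right)^{2} \right)} + t 117 = 4 \left(\left(4 + 1\right)^{2}\right)^{2} - 38610 = 4 \left(5^{2}\right)^{2} - 38610 = 4 \cdot 25^{2} - 38610 = 4 \cdot 625 - 38610 = 2500 - 38610 = -36110$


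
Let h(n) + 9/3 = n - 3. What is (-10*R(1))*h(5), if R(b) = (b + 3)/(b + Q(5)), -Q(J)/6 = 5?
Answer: -40/29 ≈ -1.3793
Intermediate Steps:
h(n) = -6 + n (h(n) = -3 + (n - 3) = -3 + (-3 + n) = -6 + n)
Q(J) = -30 (Q(J) = -6*5 = -30)
R(b) = (3 + b)/(-30 + b) (R(b) = (b + 3)/(b - 30) = (3 + b)/(-30 + b))
(-10*R(1))*h(5) = (-10*(3 + 1)/(-30 + 1))*(-6 + 5) = -10*4/(-29)*(-1) = -(-10)*4/29*(-1) = -10*(-4/29)*(-1) = (40/29)*(-1) = -40/29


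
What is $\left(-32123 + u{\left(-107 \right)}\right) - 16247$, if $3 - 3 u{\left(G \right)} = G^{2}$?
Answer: $- \frac{156556}{3} \approx -52185.0$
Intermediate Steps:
$u{\left(G \right)} = 1 - \frac{G^{2}}{3}$
$\left(-32123 + u{\left(-107 \right)}\right) - 16247 = \left(-32123 + \left(1 - \frac{\left(-107\right)^{2}}{3}\right)\right) - 16247 = \left(-32123 + \left(1 - \frac{11449}{3}\right)\right) - 16247 = \left(-32123 - \frac{11446}{3}\right) - 16247 = - \frac{107815}{3} - 16247 = - \frac{156556}{3}$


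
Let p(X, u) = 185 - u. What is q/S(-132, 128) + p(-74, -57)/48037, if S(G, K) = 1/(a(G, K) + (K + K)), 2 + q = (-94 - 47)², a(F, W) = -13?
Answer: 1917747011/397 ≈ 4.8306e+6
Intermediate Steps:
q = 19879 (q = -2 + (-94 - 47)² = -2 + (-141)² = -2 + 19881 = 19879)
S(G, K) = 1/(-13 + 2*K) (S(G, K) = 1/(-13 + (K + K)) = 1/(-13 + 2*K))
q/S(-132, 128) + p(-74, -57)/48037 = 19879/(1/(-13 + 2*128)) + (185 - 1*(-57))/48037 = 19879/(1/(-13 + 256)) + (185 + 57)*(1/48037) = 19879/(1/243) + 242*(1/48037) = 19879/(1/243) + 2/397 = 19879*243 + 2/397 = 4830597 + 2/397 = 1917747011/397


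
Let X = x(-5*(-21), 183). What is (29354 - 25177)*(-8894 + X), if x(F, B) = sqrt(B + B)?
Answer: -37150238 + 4177*sqrt(366) ≈ -3.7070e+7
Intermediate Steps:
x(F, B) = sqrt(2)*sqrt(B) (x(F, B) = sqrt(2*B) = sqrt(2)*sqrt(B))
X = sqrt(366) (X = sqrt(2)*sqrt(183) = sqrt(366) ≈ 19.131)
(29354 - 25177)*(-8894 + X) = (29354 - 25177)*(-8894 + sqrt(366)) = 4177*(-8894 + sqrt(366)) = -37150238 + 4177*sqrt(366)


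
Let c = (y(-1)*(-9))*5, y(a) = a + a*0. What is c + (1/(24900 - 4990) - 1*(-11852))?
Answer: 236869271/19910 ≈ 11897.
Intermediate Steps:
y(a) = a (y(a) = a + 0 = a)
c = 45 (c = -1*(-9)*5 = 9*5 = 45)
c + (1/(24900 - 4990) - 1*(-11852)) = 45 + (1/(24900 - 4990) - 1*(-11852)) = 45 + (1/19910 + 11852) = 45 + 235973321/19910 = 236869271/19910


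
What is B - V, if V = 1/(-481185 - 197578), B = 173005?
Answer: 117429392816/678763 ≈ 1.7301e+5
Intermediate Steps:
V = -1/678763 (V = 1/(-678763) = -1/678763 ≈ -1.4733e-6)
B - V = 173005 - 1*(-1/678763) = 173005 + 1/678763 = 117429392816/678763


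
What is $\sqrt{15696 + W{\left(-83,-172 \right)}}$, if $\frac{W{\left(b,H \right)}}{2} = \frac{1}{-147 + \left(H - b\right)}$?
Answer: $\frac{\sqrt{218550986}}{118} \approx 125.28$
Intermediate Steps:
$W{\left(b,H \right)} = \frac{2}{-147 + H - b}$ ($W{\left(b,H \right)} = \frac{2}{-147 + \left(H - b\right)} = \frac{2}{-147 + H - b}$)
$\sqrt{15696 + W{\left(-83,-172 \right)}} = \sqrt{15696 - \frac{2}{147 - 83 - -172}} = \sqrt{15696 - \frac{2}{147 - 83 + 172}} = \sqrt{15696 - \frac{2}{236}} = \sqrt{15696 - \frac{1}{118}} = \sqrt{\frac{1852127}{118}} = \frac{\sqrt{218550986}}{118}$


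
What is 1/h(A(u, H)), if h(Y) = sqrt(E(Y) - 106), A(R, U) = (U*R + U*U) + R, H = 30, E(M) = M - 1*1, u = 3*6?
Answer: sqrt(1351)/1351 ≈ 0.027206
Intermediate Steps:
u = 18
E(M) = -1 + M (E(M) = M - 1 = -1 + M)
A(R, U) = R + U**2 + R*U (A(R, U) = (R*U + U**2) + R = (U**2 + R*U) + R = R + U**2 + R*U)
h(Y) = sqrt(-107 + Y) (h(Y) = sqrt((-1 + Y) - 106) = sqrt(-107 + Y))
1/h(A(u, H)) = 1/(sqrt(-107 + (18 + 30**2 + 18*30))) = 1/(sqrt(-107 + (18 + 900 + 540))) = 1/(sqrt(-107 + 1458)) = 1/(sqrt(1351)) = sqrt(1351)/1351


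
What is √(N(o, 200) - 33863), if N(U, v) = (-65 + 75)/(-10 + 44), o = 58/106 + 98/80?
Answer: I*√9786322/17 ≈ 184.02*I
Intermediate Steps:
o = 3757/2120 (o = 58*(1/106) + 98*(1/80) = 29/53 + 49/40 = 3757/2120 ≈ 1.7722)
N(U, v) = 5/17 (N(U, v) = 10/34 = 10*(1/34) = 5/17)
√(N(o, 200) - 33863) = √(5/17 - 33863) = √(-575666/17) = I*√9786322/17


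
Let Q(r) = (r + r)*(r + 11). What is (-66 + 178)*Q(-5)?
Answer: -6720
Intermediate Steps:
Q(r) = 2*r*(11 + r) (Q(r) = (2*r)*(11 + r) = 2*r*(11 + r))
(-66 + 178)*Q(-5) = (-66 + 178)*(2*(-5)*(11 - 5)) = 112*(2*(-5)*6) = 112*(-60) = -6720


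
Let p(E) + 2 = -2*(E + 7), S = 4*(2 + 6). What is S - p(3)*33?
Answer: 758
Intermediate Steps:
S = 32 (S = 4*8 = 32)
p(E) = -16 - 2*E (p(E) = -2 - 2*(E + 7) = -2 - 2*(7 + E) = -2 + (-14 - 2*E) = -16 - 2*E)
S - p(3)*33 = 32 - (-16 - 2*3)*33 = 32 - (-16 - 6)*33 = 32 - 1*(-22)*33 = 32 + 22*33 = 32 + 726 = 758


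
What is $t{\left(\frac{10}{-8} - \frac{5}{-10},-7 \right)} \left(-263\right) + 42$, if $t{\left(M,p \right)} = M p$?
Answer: $- \frac{5355}{4} \approx -1338.8$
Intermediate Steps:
$t{\left(\frac{10}{-8} - \frac{5}{-10},-7 \right)} \left(-263\right) + 42 = \left(\frac{10}{-8} - \frac{5}{-10}\right) \left(-7\right) \left(-263\right) + 42 = \left(10 \left(- \frac{1}{8}\right) - - \frac{1}{2}\right) \left(-7\right) \left(-263\right) + 42 = \left(- \frac{5}{4} + \frac{1}{2}\right) \left(-7\right) \left(-263\right) + 42 = \left(- \frac{3}{4}\right) \left(-7\right) \left(-263\right) + 42 = \frac{21}{4} \left(-263\right) + 42 = - \frac{5523}{4} + 42 = - \frac{5355}{4}$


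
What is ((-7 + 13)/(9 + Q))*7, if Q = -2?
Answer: 6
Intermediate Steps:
((-7 + 13)/(9 + Q))*7 = ((-7 + 13)/(9 - 2))*7 = (6/7)*7 = 6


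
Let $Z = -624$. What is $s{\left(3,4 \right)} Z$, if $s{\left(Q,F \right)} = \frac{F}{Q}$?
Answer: $-832$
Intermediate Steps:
$s{\left(3,4 \right)} Z = \frac{4}{3} \left(-624\right) = -832$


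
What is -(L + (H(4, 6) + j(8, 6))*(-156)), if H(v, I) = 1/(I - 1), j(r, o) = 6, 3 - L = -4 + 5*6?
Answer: 4951/5 ≈ 990.20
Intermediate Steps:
L = -23 (L = 3 - (-4 + 5*6) = 3 - (-4 + 30) = 3 - 1*26 = 3 - 26 = -23)
H(v, I) = 1/(-1 + I)
-(L + (H(4, 6) + j(8, 6))*(-156)) = -(-23 + (1/(-1 + 6) + 6)*(-156)) = -(-23 + (1/5 + 6)*(-156)) = -(-23 + (⅕ + 6)*(-156)) = -(-23 + (31/5)*(-156)) = -(-23 - 4836/5) = -1*(-4951/5) = 4951/5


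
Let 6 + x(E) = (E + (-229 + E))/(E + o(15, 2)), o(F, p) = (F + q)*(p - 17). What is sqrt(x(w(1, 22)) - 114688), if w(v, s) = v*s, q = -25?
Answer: I*sqrt(848284779)/86 ≈ 338.67*I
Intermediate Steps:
o(F, p) = (-25 + F)*(-17 + p) (o(F, p) = (F - 25)*(p - 17) = (-25 + F)*(-17 + p))
w(v, s) = s*v
x(E) = -6 + (-229 + 2*E)/(150 + E) (x(E) = -6 + (E + (-229 + E))/(E + (425 - 25*2 - 17*15 + 15*2)) = -6 + (-229 + 2*E)/(E + (425 - 50 - 255 + 30)) = -6 + (-229 + 2*E)/(E + 150) = -6 + (-229 + 2*E)/(150 + E))
sqrt(x(w(1, 22)) - 114688) = sqrt((-1129 - 88)/(150 + 22*1) - 114688) = sqrt((-1129 - 4*22)/(150 + 22) - 114688) = sqrt((-1129 - 88)/172 - 114688) = sqrt((1/172)*(-1217) - 114688) = sqrt(-1217/172 - 114688) = sqrt(-19727553/172) = I*sqrt(848284779)/86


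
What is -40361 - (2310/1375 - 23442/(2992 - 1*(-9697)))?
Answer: -12803465113/317225 ≈ -40361.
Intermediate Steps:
-40361 - (2310/1375 - 23442/(2992 - 1*(-9697))) = -40361 - (2310*(1/1375) - 23442/(2992 + 9697)) = -40361 - (42/25 - 23442/12689) = -40361 - 1*(-53112/317225) = -40361 + 53112/317225 = -12803465113/317225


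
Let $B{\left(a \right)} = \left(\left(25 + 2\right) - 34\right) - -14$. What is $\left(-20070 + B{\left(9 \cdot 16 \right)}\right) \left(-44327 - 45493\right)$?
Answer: $1802058660$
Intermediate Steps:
$B{\left(a \right)} = 7$ ($B{\left(a \right)} = \left(27 - 34\right) + 14 = -7 + 14 = 7$)
$\left(-20070 + B{\left(9 \cdot 16 \right)}\right) \left(-44327 - 45493\right) = \left(-20070 + 7\right) \left(-44327 - 45493\right) = \left(-20063\right) \left(-89820\right) = 1802058660$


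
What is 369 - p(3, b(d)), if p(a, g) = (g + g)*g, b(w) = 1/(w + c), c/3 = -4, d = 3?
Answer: 29887/81 ≈ 368.98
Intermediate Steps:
c = -12 (c = 3*(-4) = -12)
b(w) = 1/(-12 + w) (b(w) = 1/(w - 12) = 1/(-12 + w))
p(a, g) = 2*g**2 (p(a, g) = (2*g)*g = 2*g**2)
369 - p(3, b(d)) = 369 - 2*(1/(-12 + 3))**2 = 369 - 2*(1/(-9))**2 = 369 - 2*(-1/9)**2 = 369 - 2/81 = 29887/81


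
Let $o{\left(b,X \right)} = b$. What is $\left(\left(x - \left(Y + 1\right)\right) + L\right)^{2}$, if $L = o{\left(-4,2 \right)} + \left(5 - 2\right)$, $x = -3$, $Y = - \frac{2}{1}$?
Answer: $9$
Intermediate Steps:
$Y = -2$ ($Y = \left(-2\right) 1 = -2$)
$L = -1$ ($L = -4 + \left(5 - 2\right) = -4 + 3 = -1$)
$\left(\left(x - \left(Y + 1\right)\right) + L\right)^{2} = \left(\left(-3 - \left(-2 + 1\right)\right) - 1\right)^{2} = \left(\left(-3 - -1\right) - 1\right)^{2} = \left(\left(-3 + 1\right) - 1\right)^{2} = \left(-2 - 1\right)^{2} = \left(-3\right)^{2} = 9$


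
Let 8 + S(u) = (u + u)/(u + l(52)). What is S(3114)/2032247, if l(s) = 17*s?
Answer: -12878/4062461753 ≈ -3.1700e-6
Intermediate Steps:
S(u) = -8 + 2*u/(884 + u) (S(u) = -8 + (u + u)/(u + 17*52) = -8 + (2*u)/(u + 884) = -8 + (2*u)/(884 + u) = -8 + 2*u/(884 + u))
S(3114)/2032247 = (2*(-3536 - 3*3114)/(884 + 3114))/2032247 = (2*(-3536 - 9342)/3998)*(1/2032247) = (2*(1/3998)*(-12878))*(1/2032247) = -12878/1999*1/2032247 = -12878/4062461753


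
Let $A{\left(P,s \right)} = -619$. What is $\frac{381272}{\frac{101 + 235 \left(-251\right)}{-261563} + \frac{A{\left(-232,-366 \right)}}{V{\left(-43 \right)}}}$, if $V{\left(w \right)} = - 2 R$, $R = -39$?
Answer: $- \frac{7778678554608}{157314545} \approx -49447.0$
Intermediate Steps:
$V{\left(w \right)} = 78$ ($V{\left(w \right)} = \left(-2\right) \left(-39\right) = 78$)
$\frac{381272}{\frac{101 + 235 \left(-251\right)}{-261563} + \frac{A{\left(-232,-366 \right)}}{V{\left(-43 \right)}}} = \frac{381272}{\frac{101 + 235 \left(-251\right)}{-261563} - \frac{619}{78}} = \frac{381272}{\left(101 - 58985\right) \left(- \frac{1}{261563}\right) - \frac{619}{78}} = \frac{381272}{\left(-58884\right) \left(- \frac{1}{261563}\right) - \frac{619}{78}} = \frac{381272}{\frac{58884}{261563} - \frac{619}{78}} = \frac{381272}{- \frac{157314545}{20401914}} = 381272 \left(- \frac{20401914}{157314545}\right) = - \frac{7778678554608}{157314545}$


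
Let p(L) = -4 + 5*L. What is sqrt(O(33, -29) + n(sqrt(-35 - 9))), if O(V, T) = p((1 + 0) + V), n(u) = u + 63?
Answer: sqrt(229 + 2*I*sqrt(11)) ≈ 15.134 + 0.2191*I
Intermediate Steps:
n(u) = 63 + u
O(V, T) = 1 + 5*V (O(V, T) = -4 + 5*((1 + 0) + V) = -4 + 5*(1 + V) = -4 + (5 + 5*V) = 1 + 5*V)
sqrt(O(33, -29) + n(sqrt(-35 - 9))) = sqrt((1 + 5*33) + (63 + sqrt(-35 - 9))) = sqrt((1 + 165) + (63 + sqrt(-44))) = sqrt(166 + (63 + 2*I*sqrt(11))) = sqrt(229 + 2*I*sqrt(11))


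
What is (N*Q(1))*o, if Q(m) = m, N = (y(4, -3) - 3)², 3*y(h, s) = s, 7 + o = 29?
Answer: 352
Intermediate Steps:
o = 22 (o = -7 + 29 = 22)
y(h, s) = s/3
N = 16 (N = ((⅓)*(-3) - 3)² = (-1 - 3)² = (-4)² = 16)
(N*Q(1))*o = (16*1)*22 = 16*22 = 352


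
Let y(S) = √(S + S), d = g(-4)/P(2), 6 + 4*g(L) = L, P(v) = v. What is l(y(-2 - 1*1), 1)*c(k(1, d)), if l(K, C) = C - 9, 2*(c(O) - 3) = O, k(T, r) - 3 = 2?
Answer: -44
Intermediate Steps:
g(L) = -3/2 + L/4
d = -5/4 (d = (-3/2 + (¼)*(-4))/2 = (-3/2 - 1)*(½) = -5/2*½ = -5/4 ≈ -1.2500)
k(T, r) = 5 (k(T, r) = 3 + 2 = 5)
y(S) = √2*√S (y(S) = √(2*S) = √2*√S)
c(O) = 3 + O/2
l(K, C) = -9 + C
l(y(-2 - 1*1), 1)*c(k(1, d)) = (-9 + 1)*(3 + (½)*5) = -8*(3 + 5/2) = -8*11/2 = -44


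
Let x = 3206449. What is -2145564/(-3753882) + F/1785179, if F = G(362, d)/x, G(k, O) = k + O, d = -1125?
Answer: 62027230332641961/108522935465854789 ≈ 0.57156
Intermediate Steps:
G(k, O) = O + k
F = -763/3206449 (F = (-1125 + 362)/3206449 = -763*1/3206449 = -763/3206449 ≈ -0.00023796)
-2145564/(-3753882) + F/1785179 = -2145564/(-3753882) - 763/3206449/1785179 = -2145564*(-1/3753882) - 763/3206449*1/1785179 = 119198/208549 - 763/5724085419371 = 62027230332641961/108522935465854789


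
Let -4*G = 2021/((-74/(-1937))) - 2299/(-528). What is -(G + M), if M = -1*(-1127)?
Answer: 85953773/7104 ≈ 12099.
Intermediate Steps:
G = -93959981/7104 (G = -(2021/((-74/(-1937))) - 2299/(-528))/4 = -(2021/((-74*(-1/1937))) - 2299*(-1/528))/4 = -(2021/(74/1937) + 209/48)/4 = -(2021*(1937/74) + 209/48)/4 = -(3914677/74 + 209/48)/4 = -¼*93959981/1776 = -93959981/7104 ≈ -13226.)
M = 1127
-(G + M) = -(-93959981/7104 + 1127) = -1*(-85953773/7104) = 85953773/7104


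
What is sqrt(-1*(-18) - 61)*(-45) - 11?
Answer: -11 - 45*I*sqrt(43) ≈ -11.0 - 295.08*I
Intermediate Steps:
sqrt(-1*(-18) - 61)*(-45) - 11 = sqrt(18 - 61)*(-45) - 11 = sqrt(-43)*(-45) - 11 = (I*sqrt(43))*(-45) - 11 = -45*I*sqrt(43) - 11 = -11 - 45*I*sqrt(43)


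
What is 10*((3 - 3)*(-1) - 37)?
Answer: -370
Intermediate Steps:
10*((3 - 3)*(-1) - 37) = 10*(0*(-1) - 37) = 10*(0 - 37) = 10*(-37) = -370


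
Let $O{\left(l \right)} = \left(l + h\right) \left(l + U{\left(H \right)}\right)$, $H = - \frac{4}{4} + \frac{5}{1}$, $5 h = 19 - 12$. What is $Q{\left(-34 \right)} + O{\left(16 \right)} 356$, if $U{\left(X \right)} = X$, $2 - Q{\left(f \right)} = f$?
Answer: $123924$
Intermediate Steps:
$Q{\left(f \right)} = 2 - f$
$h = \frac{7}{5}$ ($h = \frac{19 - 12}{5} = \frac{1}{5} \cdot 7 = \frac{7}{5} \approx 1.4$)
$H = 4$ ($H = \left(-4\right) \frac{1}{4} + 5 \cdot 1 = -1 + 5 = 4$)
$O{\left(l \right)} = \left(4 + l\right) \left(\frac{7}{5} + l\right)$ ($O{\left(l \right)} = \left(l + \frac{7}{5}\right) \left(l + 4\right) = \left(\frac{7}{5} + l\right) \left(4 + l\right) = \left(4 + l\right) \left(\frac{7}{5} + l\right)$)
$Q{\left(-34 \right)} + O{\left(16 \right)} 356 = \left(2 - -34\right) + \left(\frac{28}{5} + 16^{2} + \frac{27}{5} \cdot 16\right) 356 = \left(2 + 34\right) + \left(\frac{28}{5} + 256 + \frac{432}{5}\right) 356 = 36 + 348 \cdot 356 = 36 + 123888 = 123924$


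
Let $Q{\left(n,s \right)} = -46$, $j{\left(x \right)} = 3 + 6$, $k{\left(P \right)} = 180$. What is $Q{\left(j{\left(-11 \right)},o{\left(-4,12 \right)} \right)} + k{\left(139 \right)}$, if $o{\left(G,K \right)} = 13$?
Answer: $134$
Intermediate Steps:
$j{\left(x \right)} = 9$
$Q{\left(j{\left(-11 \right)},o{\left(-4,12 \right)} \right)} + k{\left(139 \right)} = -46 + 180 = 134$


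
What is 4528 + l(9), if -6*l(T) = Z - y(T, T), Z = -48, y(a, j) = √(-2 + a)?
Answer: 4536 + √7/6 ≈ 4536.4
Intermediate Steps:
l(T) = 8 + √(-2 + T)/6 (l(T) = -(-48 - √(-2 + T))/6 = 8 + √(-2 + T)/6)
4528 + l(9) = 4528 + (8 + √(-2 + 9)/6) = 4528 + (8 + √7/6) = 4536 + √7/6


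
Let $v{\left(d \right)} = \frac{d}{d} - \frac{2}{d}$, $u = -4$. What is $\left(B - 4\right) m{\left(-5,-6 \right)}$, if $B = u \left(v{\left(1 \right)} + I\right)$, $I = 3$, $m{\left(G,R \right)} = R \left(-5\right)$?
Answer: $-360$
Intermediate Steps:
$m{\left(G,R \right)} = - 5 R$
$v{\left(d \right)} = 1 - \frac{2}{d}$
$B = -8$ ($B = - 4 \left(\frac{-2 + 1}{1} + 3\right) = - 4 \left(1 \left(-1\right) + 3\right) = - 4 \left(-1 + 3\right) = \left(-4\right) 2 = -8$)
$\left(B - 4\right) m{\left(-5,-6 \right)} = \left(-8 - 4\right) \left(\left(-5\right) \left(-6\right)\right) = \left(-12\right) 30 = -360$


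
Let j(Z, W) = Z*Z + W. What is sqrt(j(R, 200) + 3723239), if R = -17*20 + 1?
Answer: 2*sqrt(959590) ≈ 1959.2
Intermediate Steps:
R = -339 (R = -340 + 1 = -339)
j(Z, W) = W + Z**2 (j(Z, W) = Z**2 + W = W + Z**2)
sqrt(j(R, 200) + 3723239) = sqrt((200 + (-339)**2) + 3723239) = sqrt((200 + 114921) + 3723239) = sqrt(115121 + 3723239) = sqrt(3838360) = 2*sqrt(959590)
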